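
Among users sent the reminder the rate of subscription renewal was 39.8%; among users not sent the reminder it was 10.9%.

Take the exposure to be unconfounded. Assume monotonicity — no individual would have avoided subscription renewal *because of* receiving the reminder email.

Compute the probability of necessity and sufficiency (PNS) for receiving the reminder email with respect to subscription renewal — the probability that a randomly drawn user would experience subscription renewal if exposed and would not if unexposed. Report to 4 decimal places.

p₁ = 0.398, p₀ = 0.109.
Under exogeneity and monotonicity, PNS = p₁ − p₀.
PNS = 0.398 − 0.109 = 0.289

PNS ≈ 0.2890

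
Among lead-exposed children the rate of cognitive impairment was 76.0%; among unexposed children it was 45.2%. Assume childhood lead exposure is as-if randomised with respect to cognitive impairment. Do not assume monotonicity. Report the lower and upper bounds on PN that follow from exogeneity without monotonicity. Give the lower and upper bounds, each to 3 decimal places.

0.405 ≤ PN ≤ 0.721

p₁ = 0.76, p₀ = 0.452.
Under exogeneity alone the bounds on PN are max{0,(p₁−p₀)/p₁} ≤ PN ≤ min{1,(1−p₀)/p₁}.
  lower = (p₁ − p₀)/p₁ = 0.308 / 0.76 ≈ 0.4053
  upper = min{1, (1 − p₀)/p₁} = 0.548 / 0.76 ≈ 0.7211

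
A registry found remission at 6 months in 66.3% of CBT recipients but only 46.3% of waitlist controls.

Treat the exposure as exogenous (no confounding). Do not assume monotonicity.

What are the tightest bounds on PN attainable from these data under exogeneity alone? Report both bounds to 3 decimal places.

p₁ = 0.663, p₀ = 0.463.
Under exogeneity alone the bounds on PN are max{0,(p₁−p₀)/p₁} ≤ PN ≤ min{1,(1−p₀)/p₁}.
  lower = (p₁ − p₀)/p₁ = 0.2 / 0.663 ≈ 0.3017
  upper = min{1, (1 − p₀)/p₁} = 0.537 / 0.663 ≈ 0.8100

0.302 ≤ PN ≤ 0.810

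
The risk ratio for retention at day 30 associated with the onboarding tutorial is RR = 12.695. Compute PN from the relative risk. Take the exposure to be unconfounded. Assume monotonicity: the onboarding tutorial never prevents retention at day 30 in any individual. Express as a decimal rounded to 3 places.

PN ≈ 0.921

Under exogeneity and monotonicity, PN = (RR − 1) / RR = 1 − 1/RR.
PN = (12.695 − 1) / 12.695 = 11.7 / 12.695 ≈ 0.9212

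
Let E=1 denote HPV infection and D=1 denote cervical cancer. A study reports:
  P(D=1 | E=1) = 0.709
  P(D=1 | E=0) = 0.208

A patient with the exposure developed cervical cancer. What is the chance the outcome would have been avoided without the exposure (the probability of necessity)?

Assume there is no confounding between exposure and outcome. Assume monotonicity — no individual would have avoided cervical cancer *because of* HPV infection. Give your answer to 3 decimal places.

PN ≈ 0.707

Let p₁ = 0.709, p₀ = 0.208.
Under exogeneity and monotonicity, PN = (p₁ − p₀) / p₁.
PN = (0.709 − 0.208) / 0.709 = 0.501 / 0.709 ≈ 0.7066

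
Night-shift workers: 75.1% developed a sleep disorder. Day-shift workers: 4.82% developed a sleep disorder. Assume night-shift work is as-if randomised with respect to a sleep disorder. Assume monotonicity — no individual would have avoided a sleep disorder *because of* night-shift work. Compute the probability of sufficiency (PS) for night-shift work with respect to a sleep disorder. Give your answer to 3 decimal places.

PS ≈ 0.738

p₁ = 0.751, p₀ = 0.0482.
Under exogeneity and monotonicity, PS = (p₁ − p₀) / (1 − p₀).
PS = (0.751 − 0.0482) / (1 − 0.0482) = 0.7028 / 0.9518 ≈ 0.7384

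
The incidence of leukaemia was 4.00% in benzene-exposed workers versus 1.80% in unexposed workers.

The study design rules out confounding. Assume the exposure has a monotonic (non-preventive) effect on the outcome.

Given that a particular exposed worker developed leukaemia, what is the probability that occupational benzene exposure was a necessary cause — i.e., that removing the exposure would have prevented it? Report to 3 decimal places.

PN ≈ 0.550

p₁ = 0.04, p₀ = 0.018.
Under exogeneity and monotonicity, PN = (p₁ − p₀) / p₁.
PN = (0.04 − 0.018) / 0.04 = 0.022 / 0.04 ≈ 0.5500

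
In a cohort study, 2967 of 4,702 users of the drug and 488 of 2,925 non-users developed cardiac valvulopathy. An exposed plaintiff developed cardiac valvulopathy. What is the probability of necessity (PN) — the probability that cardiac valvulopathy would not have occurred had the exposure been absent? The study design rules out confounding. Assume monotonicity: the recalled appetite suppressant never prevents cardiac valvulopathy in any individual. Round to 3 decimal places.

p₁ = P(outcome | exposed) = 2967/4702 = 0.63101
p₀ = P(outcome | unexposed) = 488/2925 = 0.16684
Under exogeneity and monotonicity, PN = (p₁ − p₀) / p₁.
PN = (0.63101 − 0.16684) / 0.63101 = 0.46417 / 0.63101 ≈ 0.7356

PN ≈ 0.736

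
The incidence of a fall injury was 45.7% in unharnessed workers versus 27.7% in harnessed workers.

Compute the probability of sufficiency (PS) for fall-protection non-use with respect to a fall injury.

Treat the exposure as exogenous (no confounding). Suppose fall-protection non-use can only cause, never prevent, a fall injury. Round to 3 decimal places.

PS ≈ 0.249

p₁ = 0.457, p₀ = 0.277.
Under exogeneity and monotonicity, PS = (p₁ − p₀) / (1 − p₀).
PS = (0.457 − 0.277) / (1 − 0.277) = 0.18 / 0.723 ≈ 0.2490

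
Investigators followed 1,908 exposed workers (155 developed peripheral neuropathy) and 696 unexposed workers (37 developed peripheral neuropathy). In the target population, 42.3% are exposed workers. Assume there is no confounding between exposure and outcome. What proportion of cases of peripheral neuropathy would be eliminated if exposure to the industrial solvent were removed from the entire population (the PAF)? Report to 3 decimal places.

p₁ = P(outcome | exposed) = 155/1908 = 0.081237
p₀ = P(outcome | unexposed) = 37/696 = 0.053161
Overall risk P(Y=1) = π·p₁ + (1−π)·p₀ = 0.423×0.081237 + 0.577×0.053161 = 0.065037.
Under exogeneity, PAF = [P(Y=1) − p₀] / P(Y=1).
PAF = (0.065037 − 0.053161) / 0.065037 ≈ 0.1826

PAF ≈ 0.183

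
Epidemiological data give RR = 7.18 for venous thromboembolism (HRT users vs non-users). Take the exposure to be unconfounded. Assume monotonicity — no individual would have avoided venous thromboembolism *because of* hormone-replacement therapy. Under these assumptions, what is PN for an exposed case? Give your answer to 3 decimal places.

Under exogeneity and monotonicity, PN = (RR − 1) / RR = 1 − 1/RR.
PN = (7.18 − 1) / 7.18 = 6.18 / 7.18 ≈ 0.8607

PN ≈ 0.861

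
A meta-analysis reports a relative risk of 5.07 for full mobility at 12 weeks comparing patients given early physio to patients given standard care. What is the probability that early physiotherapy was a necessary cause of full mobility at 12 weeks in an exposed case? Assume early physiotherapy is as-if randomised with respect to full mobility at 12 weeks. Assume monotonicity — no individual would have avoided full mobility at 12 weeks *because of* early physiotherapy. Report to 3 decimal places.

Under exogeneity and monotonicity, PN = (RR − 1) / RR = 1 − 1/RR.
PN = (5.07 − 1) / 5.07 = 4.07 / 5.07 ≈ 0.8028

PN ≈ 0.803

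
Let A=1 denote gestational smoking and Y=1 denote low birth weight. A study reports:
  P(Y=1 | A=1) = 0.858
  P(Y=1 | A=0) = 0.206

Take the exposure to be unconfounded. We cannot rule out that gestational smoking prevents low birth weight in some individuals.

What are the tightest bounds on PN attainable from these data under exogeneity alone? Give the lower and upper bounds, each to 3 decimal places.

0.760 ≤ PN ≤ 0.925

Let p₁ = 0.858, p₀ = 0.206.
Under exogeneity alone the bounds on PN are max{0,(p₁−p₀)/p₁} ≤ PN ≤ min{1,(1−p₀)/p₁}.
  lower = (p₁ − p₀)/p₁ = 0.652 / 0.858 ≈ 0.7599
  upper = min{1, (1 − p₀)/p₁} = 0.794 / 0.858 ≈ 0.9254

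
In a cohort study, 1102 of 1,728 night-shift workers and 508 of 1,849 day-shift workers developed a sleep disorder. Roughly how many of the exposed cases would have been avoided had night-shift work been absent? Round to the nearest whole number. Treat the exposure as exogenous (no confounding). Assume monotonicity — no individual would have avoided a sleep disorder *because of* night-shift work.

p₁ = P(outcome | exposed) = 1102/1728 = 0.63773
p₀ = P(outcome | unexposed) = 508/1849 = 0.27474
PN = (p₁ − p₀)/p₁ = (0.63773 − 0.27474) / 0.63773 ≈ 0.56919.
Attributable cases ≈ PN × (exposed cases) = 0.56919 × 1102 ≈ 627.24.

about 627 cases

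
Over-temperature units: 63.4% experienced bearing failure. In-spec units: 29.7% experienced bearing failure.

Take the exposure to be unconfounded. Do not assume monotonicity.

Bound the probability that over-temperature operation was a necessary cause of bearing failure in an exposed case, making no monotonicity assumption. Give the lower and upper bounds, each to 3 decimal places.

0.532 ≤ PN ≤ 1.000

p₁ = 0.634, p₀ = 0.297.
Under exogeneity alone the bounds on PN are max{0,(p₁−p₀)/p₁} ≤ PN ≤ min{1,(1−p₀)/p₁}.
  lower = (p₁ − p₀)/p₁ = 0.337 / 0.634 ≈ 0.5315
  upper = min{1, (1 − p₀)/p₁} = 0.703 / 0.634 ≈ 1.1088 → capped at 1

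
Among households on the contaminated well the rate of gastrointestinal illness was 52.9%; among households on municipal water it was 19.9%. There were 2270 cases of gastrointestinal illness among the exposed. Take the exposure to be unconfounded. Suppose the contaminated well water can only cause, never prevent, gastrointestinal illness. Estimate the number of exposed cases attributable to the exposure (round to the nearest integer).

about 1416 cases

p₁ = 0.529, p₀ = 0.199.
PN = (p₁ − p₀)/p₁ = (0.529 − 0.199) / 0.529 ≈ 0.62382.
Attributable cases ≈ PN × (exposed cases) = 0.62382 × 2270 ≈ 1416.07.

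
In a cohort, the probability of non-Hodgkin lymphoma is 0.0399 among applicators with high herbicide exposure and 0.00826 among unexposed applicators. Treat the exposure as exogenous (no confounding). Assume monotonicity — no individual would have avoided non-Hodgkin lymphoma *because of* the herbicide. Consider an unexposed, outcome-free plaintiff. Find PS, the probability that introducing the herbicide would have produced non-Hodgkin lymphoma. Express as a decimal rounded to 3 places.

Let p₁ = 0.0399, p₀ = 0.00826.
Under exogeneity and monotonicity, PS = (p₁ − p₀) / (1 − p₀).
PS = (0.0399 − 0.00826) / (1 − 0.00826) = 0.03164 / 0.99174 ≈ 0.0319

PS ≈ 0.032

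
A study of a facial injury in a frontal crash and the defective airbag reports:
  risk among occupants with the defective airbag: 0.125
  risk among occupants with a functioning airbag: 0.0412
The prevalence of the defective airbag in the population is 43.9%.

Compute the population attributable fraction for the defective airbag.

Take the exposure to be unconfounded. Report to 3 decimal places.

Let p₁ = 0.125, p₀ = 0.0412.
Overall risk P(Y=1) = π·p₁ + (1−π)·p₀ = 0.439×0.125 + 0.561×0.0412 = 0.077988.
Under exogeneity, PAF = [P(Y=1) − p₀] / P(Y=1).
PAF = (0.077988 − 0.0412) / 0.077988 ≈ 0.4717

PAF ≈ 0.472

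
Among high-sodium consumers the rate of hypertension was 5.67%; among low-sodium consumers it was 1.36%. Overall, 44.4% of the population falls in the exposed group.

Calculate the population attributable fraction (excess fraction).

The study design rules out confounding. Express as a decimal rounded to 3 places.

p₁ = 0.0567, p₀ = 0.0136.
Overall risk P(Y=1) = π·p₁ + (1−π)·p₀ = 0.444×0.0567 + 0.556×0.0136 = 0.032736.
Under exogeneity, PAF = [P(Y=1) − p₀] / P(Y=1).
PAF = (0.032736 − 0.0136) / 0.032736 ≈ 0.5846

PAF ≈ 0.585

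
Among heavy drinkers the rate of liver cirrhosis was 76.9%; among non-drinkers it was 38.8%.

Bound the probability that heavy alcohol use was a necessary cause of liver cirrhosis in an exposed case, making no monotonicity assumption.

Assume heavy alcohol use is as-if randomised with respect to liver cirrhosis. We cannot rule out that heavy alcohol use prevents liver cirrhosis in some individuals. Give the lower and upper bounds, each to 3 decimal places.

p₁ = 0.769, p₀ = 0.388.
Under exogeneity alone the bounds on PN are max{0,(p₁−p₀)/p₁} ≤ PN ≤ min{1,(1−p₀)/p₁}.
  lower = (p₁ − p₀)/p₁ = 0.381 / 0.769 ≈ 0.4954
  upper = min{1, (1 − p₀)/p₁} = 0.612 / 0.769 ≈ 0.7958

0.495 ≤ PN ≤ 0.796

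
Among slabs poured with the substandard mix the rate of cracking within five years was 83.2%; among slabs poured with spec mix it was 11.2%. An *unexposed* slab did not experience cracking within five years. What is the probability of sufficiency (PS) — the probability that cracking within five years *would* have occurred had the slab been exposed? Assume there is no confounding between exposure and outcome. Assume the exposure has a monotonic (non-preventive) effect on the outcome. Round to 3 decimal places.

PS ≈ 0.811

p₁ = 0.832, p₀ = 0.112.
Under exogeneity and monotonicity, PS = (p₁ − p₀) / (1 − p₀).
PS = (0.832 − 0.112) / (1 − 0.112) = 0.72 / 0.888 ≈ 0.8108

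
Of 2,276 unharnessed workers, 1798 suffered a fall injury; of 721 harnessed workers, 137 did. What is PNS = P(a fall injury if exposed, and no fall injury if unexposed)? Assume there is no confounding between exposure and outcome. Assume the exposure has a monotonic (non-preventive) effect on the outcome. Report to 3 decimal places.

p₁ = P(outcome | exposed) = 1798/2276 = 0.78998
p₀ = P(outcome | unexposed) = 137/721 = 0.19001
Under exogeneity and monotonicity, PNS = p₁ − p₀.
PNS = 0.78998 − 0.19001 = 0.59997

PNS ≈ 0.600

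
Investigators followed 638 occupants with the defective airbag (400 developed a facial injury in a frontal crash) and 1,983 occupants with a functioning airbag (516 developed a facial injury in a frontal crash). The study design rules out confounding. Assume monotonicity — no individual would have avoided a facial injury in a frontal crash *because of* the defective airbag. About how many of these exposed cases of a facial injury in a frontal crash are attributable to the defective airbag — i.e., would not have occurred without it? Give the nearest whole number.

p₁ = P(outcome | exposed) = 400/638 = 0.62696
p₀ = P(outcome | unexposed) = 516/1983 = 0.26021
PN = (p₁ − p₀)/p₁ = (0.62696 − 0.26021) / 0.62696 ≈ 0.58496.
Attributable cases ≈ PN × (exposed cases) = 0.58496 × 400 ≈ 233.98.

about 234 cases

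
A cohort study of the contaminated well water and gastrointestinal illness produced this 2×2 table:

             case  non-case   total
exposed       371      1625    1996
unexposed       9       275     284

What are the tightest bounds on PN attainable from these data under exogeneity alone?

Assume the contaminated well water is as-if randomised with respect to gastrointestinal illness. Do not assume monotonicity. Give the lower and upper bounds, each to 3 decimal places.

0.830 ≤ PN ≤ 1.000

p₁ = P(outcome | exposed) = 371/1996 = 0.18587
p₀ = P(outcome | unexposed) = 9/284 = 0.03169
Under exogeneity alone the bounds on PN are max{0,(p₁−p₀)/p₁} ≤ PN ≤ min{1,(1−p₀)/p₁}.
  lower = (p₁ − p₀)/p₁ = 0.15418 / 0.18587 ≈ 0.8295
  upper = min{1, (1 − p₀)/p₁} = 0.96831 / 0.18587 ≈ 5.2096 → capped at 1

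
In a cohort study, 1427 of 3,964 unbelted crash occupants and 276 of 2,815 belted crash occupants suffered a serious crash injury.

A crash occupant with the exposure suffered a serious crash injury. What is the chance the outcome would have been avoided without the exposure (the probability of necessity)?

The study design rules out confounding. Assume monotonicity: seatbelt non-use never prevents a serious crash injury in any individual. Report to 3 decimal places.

p₁ = P(outcome | exposed) = 1427/3964 = 0.35999
p₀ = P(outcome | unexposed) = 276/2815 = 0.098046
Under exogeneity and monotonicity, PN = (p₁ − p₀) / p₁.
PN = (0.35999 − 0.098046) / 0.35999 = 0.26194 / 0.35999 ≈ 0.7276

PN ≈ 0.728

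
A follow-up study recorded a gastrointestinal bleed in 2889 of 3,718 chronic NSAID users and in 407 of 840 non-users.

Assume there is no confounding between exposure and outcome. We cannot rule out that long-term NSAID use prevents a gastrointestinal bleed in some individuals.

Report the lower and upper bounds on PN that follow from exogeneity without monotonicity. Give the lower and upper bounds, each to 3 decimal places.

0.376 ≤ PN ≤ 0.663

p₁ = P(outcome | exposed) = 2889/3718 = 0.77703
p₀ = P(outcome | unexposed) = 407/840 = 0.48452
Under exogeneity alone the bounds on PN are max{0,(p₁−p₀)/p₁} ≤ PN ≤ min{1,(1−p₀)/p₁}.
  lower = (p₁ − p₀)/p₁ = 0.29251 / 0.77703 ≈ 0.3764
  upper = min{1, (1 − p₀)/p₁} = 0.51548 / 0.77703 ≈ 0.6634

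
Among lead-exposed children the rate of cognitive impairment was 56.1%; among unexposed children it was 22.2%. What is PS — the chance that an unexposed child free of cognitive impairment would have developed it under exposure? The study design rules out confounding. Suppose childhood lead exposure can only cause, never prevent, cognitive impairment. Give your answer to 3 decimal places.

p₁ = 0.561, p₀ = 0.222.
Under exogeneity and monotonicity, PS = (p₁ − p₀) / (1 − p₀).
PS = (0.561 − 0.222) / (1 − 0.222) = 0.339 / 0.778 ≈ 0.4357

PS ≈ 0.436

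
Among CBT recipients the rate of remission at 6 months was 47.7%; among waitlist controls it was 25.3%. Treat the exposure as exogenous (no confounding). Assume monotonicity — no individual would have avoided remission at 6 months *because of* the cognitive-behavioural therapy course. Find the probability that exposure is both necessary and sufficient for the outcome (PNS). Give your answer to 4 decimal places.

p₁ = 0.477, p₀ = 0.253.
Under exogeneity and monotonicity, PNS = p₁ − p₀.
PNS = 0.477 − 0.253 = 0.224

PNS ≈ 0.2240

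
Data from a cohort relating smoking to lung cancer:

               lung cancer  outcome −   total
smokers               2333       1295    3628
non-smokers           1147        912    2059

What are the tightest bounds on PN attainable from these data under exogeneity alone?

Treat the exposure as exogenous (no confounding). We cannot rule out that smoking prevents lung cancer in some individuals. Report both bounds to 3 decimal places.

p₁ = P(outcome | exposed) = 2333/3628 = 0.64305
p₀ = P(outcome | unexposed) = 1147/2059 = 0.55707
Under exogeneity alone the bounds on PN are max{0,(p₁−p₀)/p₁} ≤ PN ≤ min{1,(1−p₀)/p₁}.
  lower = (p₁ − p₀)/p₁ = 0.085987 / 0.64305 ≈ 0.1337
  upper = min{1, (1 − p₀)/p₁} = 0.44293 / 0.64305 ≈ 0.6888

0.134 ≤ PN ≤ 0.689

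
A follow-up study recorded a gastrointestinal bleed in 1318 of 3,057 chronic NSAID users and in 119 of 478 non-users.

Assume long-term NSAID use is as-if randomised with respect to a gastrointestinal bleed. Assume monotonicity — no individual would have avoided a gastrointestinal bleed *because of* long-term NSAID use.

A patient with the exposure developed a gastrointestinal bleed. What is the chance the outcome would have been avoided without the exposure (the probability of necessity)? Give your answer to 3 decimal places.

p₁ = P(outcome | exposed) = 1318/3057 = 0.43114
p₀ = P(outcome | unexposed) = 119/478 = 0.24895
Under exogeneity and monotonicity, PN = (p₁ − p₀) / p₁.
PN = (0.43114 − 0.24895) / 0.43114 = 0.18219 / 0.43114 ≈ 0.4226

PN ≈ 0.423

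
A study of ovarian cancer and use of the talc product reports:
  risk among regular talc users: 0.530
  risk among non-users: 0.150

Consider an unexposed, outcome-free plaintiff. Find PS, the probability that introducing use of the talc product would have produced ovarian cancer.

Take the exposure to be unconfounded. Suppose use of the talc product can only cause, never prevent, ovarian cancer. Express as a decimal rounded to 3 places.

PS ≈ 0.447

Let p₁ = 0.53, p₀ = 0.15.
Under exogeneity and monotonicity, PS = (p₁ − p₀) / (1 − p₀).
PS = (0.53 − 0.15) / (1 − 0.15) = 0.38 / 0.85 ≈ 0.4471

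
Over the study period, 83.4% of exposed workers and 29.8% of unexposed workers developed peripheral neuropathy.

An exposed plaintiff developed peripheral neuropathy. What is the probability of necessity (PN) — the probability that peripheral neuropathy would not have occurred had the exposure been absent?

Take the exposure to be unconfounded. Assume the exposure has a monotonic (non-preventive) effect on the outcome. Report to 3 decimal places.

p₁ = 0.834, p₀ = 0.298.
Under exogeneity and monotonicity, PN = (p₁ − p₀) / p₁.
PN = (0.834 − 0.298) / 0.834 = 0.536 / 0.834 ≈ 0.6427

PN ≈ 0.643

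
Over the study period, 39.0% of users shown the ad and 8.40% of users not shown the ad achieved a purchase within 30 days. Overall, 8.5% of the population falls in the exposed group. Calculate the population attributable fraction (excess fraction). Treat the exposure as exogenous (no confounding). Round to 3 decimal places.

p₁ = 0.39, p₀ = 0.084.
Overall risk P(Y=1) = π·p₁ + (1−π)·p₀ = 0.085×0.39 + 0.915×0.084 = 0.11001.
Under exogeneity, PAF = [P(Y=1) − p₀] / P(Y=1).
PAF = (0.11001 − 0.084) / 0.11001 ≈ 0.2364

PAF ≈ 0.236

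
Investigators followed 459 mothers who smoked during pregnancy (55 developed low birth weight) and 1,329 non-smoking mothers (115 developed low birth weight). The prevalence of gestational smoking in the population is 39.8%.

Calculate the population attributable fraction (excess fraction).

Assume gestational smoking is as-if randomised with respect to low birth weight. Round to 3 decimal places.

p₁ = P(outcome | exposed) = 55/459 = 0.11983
p₀ = P(outcome | unexposed) = 115/1329 = 0.086531
Overall risk P(Y=1) = π·p₁ + (1−π)·p₀ = 0.398×0.11983 + 0.602×0.086531 = 0.099782.
Under exogeneity, PAF = [P(Y=1) − p₀] / P(Y=1).
PAF = (0.099782 − 0.086531) / 0.099782 ≈ 0.1328

PAF ≈ 0.133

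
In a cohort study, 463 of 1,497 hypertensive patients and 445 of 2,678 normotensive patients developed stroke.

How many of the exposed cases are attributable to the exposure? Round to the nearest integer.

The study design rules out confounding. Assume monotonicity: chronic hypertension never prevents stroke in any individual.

p₁ = P(outcome | exposed) = 463/1497 = 0.30929
p₀ = P(outcome | unexposed) = 445/2678 = 0.16617
PN = (p₁ − p₀)/p₁ = (0.30929 − 0.16617) / 0.30929 ≈ 0.46273.
Attributable cases ≈ PN × (exposed cases) = 0.46273 × 463 ≈ 214.25.

about 214 cases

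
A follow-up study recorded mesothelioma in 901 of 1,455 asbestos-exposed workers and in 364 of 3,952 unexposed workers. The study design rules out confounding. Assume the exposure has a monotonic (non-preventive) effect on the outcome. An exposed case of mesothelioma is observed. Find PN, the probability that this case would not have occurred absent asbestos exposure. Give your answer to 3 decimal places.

PN ≈ 0.851

p₁ = P(outcome | exposed) = 901/1455 = 0.61924
p₀ = P(outcome | unexposed) = 364/3952 = 0.092105
Under exogeneity and monotonicity, PN = (p₁ − p₀) / p₁.
PN = (0.61924 − 0.092105) / 0.61924 = 0.52714 / 0.61924 ≈ 0.8513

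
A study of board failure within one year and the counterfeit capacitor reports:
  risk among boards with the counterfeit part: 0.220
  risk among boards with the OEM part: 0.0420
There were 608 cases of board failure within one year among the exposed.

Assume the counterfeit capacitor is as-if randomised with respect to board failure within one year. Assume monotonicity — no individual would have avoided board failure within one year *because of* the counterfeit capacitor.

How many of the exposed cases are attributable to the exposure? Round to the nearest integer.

Let p₁ = 0.22, p₀ = 0.042.
PN = (p₁ − p₀)/p₁ = (0.22 − 0.042) / 0.22 ≈ 0.80909.
Attributable cases ≈ PN × (exposed cases) = 0.80909 × 608 ≈ 491.93.

about 492 cases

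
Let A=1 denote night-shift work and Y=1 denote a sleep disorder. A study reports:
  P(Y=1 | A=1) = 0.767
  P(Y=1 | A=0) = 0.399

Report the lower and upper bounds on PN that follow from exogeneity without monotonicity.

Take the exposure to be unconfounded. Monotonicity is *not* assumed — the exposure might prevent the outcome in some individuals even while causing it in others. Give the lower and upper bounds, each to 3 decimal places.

0.480 ≤ PN ≤ 0.784

Let p₁ = 0.767, p₀ = 0.399.
Under exogeneity alone the bounds on PN are max{0,(p₁−p₀)/p₁} ≤ PN ≤ min{1,(1−p₀)/p₁}.
  lower = (p₁ − p₀)/p₁ = 0.368 / 0.767 ≈ 0.4798
  upper = min{1, (1 − p₀)/p₁} = 0.601 / 0.767 ≈ 0.7836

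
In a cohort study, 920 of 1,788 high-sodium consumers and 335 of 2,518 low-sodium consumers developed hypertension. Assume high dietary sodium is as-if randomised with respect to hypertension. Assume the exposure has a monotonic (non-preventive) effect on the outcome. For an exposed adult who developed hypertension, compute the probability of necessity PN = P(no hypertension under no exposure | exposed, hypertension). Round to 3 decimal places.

p₁ = P(outcome | exposed) = 920/1788 = 0.51454
p₀ = P(outcome | unexposed) = 335/2518 = 0.13304
Under exogeneity and monotonicity, PN = (p₁ − p₀) / p₁.
PN = (0.51454 − 0.13304) / 0.51454 = 0.3815 / 0.51454 ≈ 0.7414

PN ≈ 0.741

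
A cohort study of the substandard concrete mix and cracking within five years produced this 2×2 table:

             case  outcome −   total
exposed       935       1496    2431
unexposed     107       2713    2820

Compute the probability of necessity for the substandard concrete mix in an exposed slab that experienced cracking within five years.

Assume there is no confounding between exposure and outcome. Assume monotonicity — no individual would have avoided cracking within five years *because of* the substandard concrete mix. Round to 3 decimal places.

p₁ = P(outcome | exposed) = 935/2431 = 0.38462
p₀ = P(outcome | unexposed) = 107/2820 = 0.037943
Under exogeneity and monotonicity, PN = (p₁ − p₀) / p₁.
PN = (0.38462 − 0.037943) / 0.38462 = 0.34667 / 0.38462 ≈ 0.9013

PN ≈ 0.901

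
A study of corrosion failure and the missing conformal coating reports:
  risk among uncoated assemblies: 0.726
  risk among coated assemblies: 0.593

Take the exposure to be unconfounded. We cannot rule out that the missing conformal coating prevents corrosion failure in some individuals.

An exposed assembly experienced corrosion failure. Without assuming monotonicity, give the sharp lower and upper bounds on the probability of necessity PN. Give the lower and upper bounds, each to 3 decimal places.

0.183 ≤ PN ≤ 0.561

Let p₁ = 0.726, p₀ = 0.593.
Under exogeneity alone the bounds on PN are max{0,(p₁−p₀)/p₁} ≤ PN ≤ min{1,(1−p₀)/p₁}.
  lower = (p₁ − p₀)/p₁ = 0.133 / 0.726 ≈ 0.1832
  upper = min{1, (1 − p₀)/p₁} = 0.407 / 0.726 ≈ 0.5606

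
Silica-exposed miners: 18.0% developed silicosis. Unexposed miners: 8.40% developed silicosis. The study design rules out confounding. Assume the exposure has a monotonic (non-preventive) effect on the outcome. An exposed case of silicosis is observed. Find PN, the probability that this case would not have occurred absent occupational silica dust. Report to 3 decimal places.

p₁ = 0.18, p₀ = 0.084.
Under exogeneity and monotonicity, PN = (p₁ − p₀) / p₁.
PN = (0.18 − 0.084) / 0.18 = 0.096 / 0.18 ≈ 0.5333

PN ≈ 0.533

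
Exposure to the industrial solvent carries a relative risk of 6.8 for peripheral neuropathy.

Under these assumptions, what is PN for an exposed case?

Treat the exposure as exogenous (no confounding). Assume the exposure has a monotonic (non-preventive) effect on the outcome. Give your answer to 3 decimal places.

Under exogeneity and monotonicity, PN = (RR − 1) / RR = 1 − 1/RR.
PN = (6.8 − 1) / 6.8 = 5.8 / 6.8 ≈ 0.8529

PN ≈ 0.853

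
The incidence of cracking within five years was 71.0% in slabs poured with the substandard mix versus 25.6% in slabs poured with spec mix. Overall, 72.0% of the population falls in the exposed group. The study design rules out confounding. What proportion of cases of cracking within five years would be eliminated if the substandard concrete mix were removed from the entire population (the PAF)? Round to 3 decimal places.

PAF ≈ 0.561

p₁ = 0.71, p₀ = 0.256.
Overall risk P(Y=1) = π·p₁ + (1−π)·p₀ = 0.72×0.71 + 0.28×0.256 = 0.58288.
Under exogeneity, PAF = [P(Y=1) − p₀] / P(Y=1).
PAF = (0.58288 − 0.256) / 0.58288 ≈ 0.5608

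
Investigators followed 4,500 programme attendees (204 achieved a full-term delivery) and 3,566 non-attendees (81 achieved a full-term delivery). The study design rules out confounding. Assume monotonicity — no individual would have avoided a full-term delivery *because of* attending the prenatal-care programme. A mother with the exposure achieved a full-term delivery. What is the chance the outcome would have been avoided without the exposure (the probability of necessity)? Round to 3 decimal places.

PN ≈ 0.499

p₁ = P(outcome | exposed) = 204/4500 = 0.045333
p₀ = P(outcome | unexposed) = 81/3566 = 0.022715
Under exogeneity and monotonicity, PN = (p₁ − p₀) / p₁.
PN = (0.045333 − 0.022715) / 0.045333 = 0.022619 / 0.045333 ≈ 0.4989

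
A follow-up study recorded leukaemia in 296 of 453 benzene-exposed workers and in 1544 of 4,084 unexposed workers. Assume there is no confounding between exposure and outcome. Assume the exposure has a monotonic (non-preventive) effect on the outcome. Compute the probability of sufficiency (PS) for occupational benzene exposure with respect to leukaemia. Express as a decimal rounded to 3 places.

p₁ = P(outcome | exposed) = 296/453 = 0.65342
p₀ = P(outcome | unexposed) = 1544/4084 = 0.37806
Under exogeneity and monotonicity, PS = (p₁ − p₀) / (1 − p₀).
PS = (0.65342 − 0.37806) / (1 − 0.37806) = 0.27536 / 0.62194 ≈ 0.4427

PS ≈ 0.443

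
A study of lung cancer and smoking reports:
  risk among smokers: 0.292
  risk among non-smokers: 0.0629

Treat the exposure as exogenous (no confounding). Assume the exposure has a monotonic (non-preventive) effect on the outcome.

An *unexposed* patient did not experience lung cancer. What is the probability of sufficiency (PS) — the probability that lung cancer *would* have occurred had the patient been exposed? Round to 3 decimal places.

PS ≈ 0.244

Let p₁ = 0.292, p₀ = 0.0629.
Under exogeneity and monotonicity, PS = (p₁ − p₀) / (1 − p₀).
PS = (0.292 − 0.0629) / (1 − 0.0629) = 0.2291 / 0.9371 ≈ 0.2445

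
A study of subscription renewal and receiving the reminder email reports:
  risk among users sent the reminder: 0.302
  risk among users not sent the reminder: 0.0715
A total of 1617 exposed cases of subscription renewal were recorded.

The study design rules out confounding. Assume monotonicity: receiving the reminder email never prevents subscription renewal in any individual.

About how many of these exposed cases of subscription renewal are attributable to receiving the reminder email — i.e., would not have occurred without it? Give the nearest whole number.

Let p₁ = 0.302, p₀ = 0.0715.
PN = (p₁ − p₀)/p₁ = (0.302 − 0.0715) / 0.302 ≈ 0.76325.
Attributable cases ≈ PN × (exposed cases) = 0.76325 × 1617 ≈ 1234.17.

about 1234 cases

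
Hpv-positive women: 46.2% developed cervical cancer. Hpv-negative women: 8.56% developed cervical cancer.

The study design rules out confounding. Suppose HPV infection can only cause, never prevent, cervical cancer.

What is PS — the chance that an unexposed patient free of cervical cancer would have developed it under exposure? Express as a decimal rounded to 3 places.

PS ≈ 0.412

p₁ = 0.462, p₀ = 0.0856.
Under exogeneity and monotonicity, PS = (p₁ − p₀) / (1 − p₀).
PS = (0.462 − 0.0856) / (1 − 0.0856) = 0.3764 / 0.9144 ≈ 0.4116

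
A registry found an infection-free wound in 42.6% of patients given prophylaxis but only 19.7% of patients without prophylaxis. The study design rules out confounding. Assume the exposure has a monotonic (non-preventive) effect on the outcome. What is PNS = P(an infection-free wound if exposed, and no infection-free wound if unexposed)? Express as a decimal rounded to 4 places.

PNS ≈ 0.2290

p₁ = 0.426, p₀ = 0.197.
Under exogeneity and monotonicity, PNS = p₁ − p₀.
PNS = 0.426 − 0.197 = 0.229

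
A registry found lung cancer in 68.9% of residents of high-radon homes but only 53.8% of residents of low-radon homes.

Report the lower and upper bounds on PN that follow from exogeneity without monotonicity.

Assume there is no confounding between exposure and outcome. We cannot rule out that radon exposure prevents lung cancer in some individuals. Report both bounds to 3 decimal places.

0.219 ≤ PN ≤ 0.671

p₁ = 0.689, p₀ = 0.538.
Under exogeneity alone the bounds on PN are max{0,(p₁−p₀)/p₁} ≤ PN ≤ min{1,(1−p₀)/p₁}.
  lower = (p₁ − p₀)/p₁ = 0.151 / 0.689 ≈ 0.2192
  upper = min{1, (1 − p₀)/p₁} = 0.462 / 0.689 ≈ 0.6705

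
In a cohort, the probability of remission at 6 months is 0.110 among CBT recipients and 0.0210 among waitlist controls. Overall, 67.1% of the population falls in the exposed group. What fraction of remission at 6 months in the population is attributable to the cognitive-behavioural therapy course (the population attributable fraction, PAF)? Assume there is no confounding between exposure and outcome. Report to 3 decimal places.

PAF ≈ 0.740

Let p₁ = 0.11, p₀ = 0.021.
Overall risk P(Y=1) = π·p₁ + (1−π)·p₀ = 0.671×0.11 + 0.329×0.021 = 0.080719.
Under exogeneity, PAF = [P(Y=1) − p₀] / P(Y=1).
PAF = (0.080719 − 0.021) / 0.080719 ≈ 0.7398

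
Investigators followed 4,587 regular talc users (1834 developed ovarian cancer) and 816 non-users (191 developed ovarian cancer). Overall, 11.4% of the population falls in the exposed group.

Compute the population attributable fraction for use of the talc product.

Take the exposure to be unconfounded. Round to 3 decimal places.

p₁ = P(outcome | exposed) = 1834/4587 = 0.39983
p₀ = P(outcome | unexposed) = 191/816 = 0.23407
Overall risk P(Y=1) = π·p₁ + (1−π)·p₀ = 0.114×0.39983 + 0.886×0.23407 = 0.25296.
Under exogeneity, PAF = [P(Y=1) − p₀] / P(Y=1).
PAF = (0.25296 − 0.23407) / 0.25296 ≈ 0.0747

PAF ≈ 0.075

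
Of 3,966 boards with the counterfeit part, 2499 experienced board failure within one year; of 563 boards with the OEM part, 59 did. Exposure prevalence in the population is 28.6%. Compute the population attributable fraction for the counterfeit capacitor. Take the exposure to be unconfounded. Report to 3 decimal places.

p₁ = P(outcome | exposed) = 2499/3966 = 0.63011
p₀ = P(outcome | unexposed) = 59/563 = 0.1048
Overall risk P(Y=1) = π·p₁ + (1−π)·p₀ = 0.286×0.63011 + 0.714×0.1048 = 0.25503.
Under exogeneity, PAF = [P(Y=1) − p₀] / P(Y=1).
PAF = (0.25503 − 0.1048) / 0.25503 ≈ 0.5891

PAF ≈ 0.589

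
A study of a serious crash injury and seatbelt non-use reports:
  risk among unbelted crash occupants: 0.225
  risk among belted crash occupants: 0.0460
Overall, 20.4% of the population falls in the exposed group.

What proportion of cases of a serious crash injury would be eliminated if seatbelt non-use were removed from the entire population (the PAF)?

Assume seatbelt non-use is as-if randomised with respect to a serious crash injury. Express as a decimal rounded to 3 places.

PAF ≈ 0.443

Let p₁ = 0.225, p₀ = 0.046.
Overall risk P(Y=1) = π·p₁ + (1−π)·p₀ = 0.204×0.225 + 0.796×0.046 = 0.082516.
Under exogeneity, PAF = [P(Y=1) − p₀] / P(Y=1).
PAF = (0.082516 − 0.046) / 0.082516 ≈ 0.4425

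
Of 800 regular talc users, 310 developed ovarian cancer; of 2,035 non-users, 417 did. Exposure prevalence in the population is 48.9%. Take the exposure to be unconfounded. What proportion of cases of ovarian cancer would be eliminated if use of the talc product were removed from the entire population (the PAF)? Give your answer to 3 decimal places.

PAF ≈ 0.303

p₁ = P(outcome | exposed) = 310/800 = 0.3875
p₀ = P(outcome | unexposed) = 417/2035 = 0.20491
Overall risk P(Y=1) = π·p₁ + (1−π)·p₀ = 0.489×0.3875 + 0.511×0.20491 = 0.2942.
Under exogeneity, PAF = [P(Y=1) − p₀] / P(Y=1).
PAF = (0.2942 − 0.20491) / 0.2942 ≈ 0.3035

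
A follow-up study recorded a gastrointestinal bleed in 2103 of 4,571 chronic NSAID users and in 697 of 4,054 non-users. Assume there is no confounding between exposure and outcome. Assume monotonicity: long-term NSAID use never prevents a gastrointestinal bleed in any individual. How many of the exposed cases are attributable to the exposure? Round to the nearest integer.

about 1317 cases

p₁ = P(outcome | exposed) = 2103/4571 = 0.46007
p₀ = P(outcome | unexposed) = 697/4054 = 0.17193
PN = (p₁ − p₀)/p₁ = (0.46007 − 0.17193) / 0.46007 ≈ 0.62630.
Attributable cases ≈ PN × (exposed cases) = 0.62630 × 2103 ≈ 1317.11.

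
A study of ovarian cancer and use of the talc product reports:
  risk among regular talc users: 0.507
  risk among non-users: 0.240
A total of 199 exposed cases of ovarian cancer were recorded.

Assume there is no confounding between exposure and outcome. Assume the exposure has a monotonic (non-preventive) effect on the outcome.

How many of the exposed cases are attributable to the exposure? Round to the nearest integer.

Let p₁ = 0.507, p₀ = 0.24.
PN = (p₁ − p₀)/p₁ = (0.507 − 0.24) / 0.507 ≈ 0.52663.
Attributable cases ≈ PN × (exposed cases) = 0.52663 × 199 ≈ 104.80.

about 105 cases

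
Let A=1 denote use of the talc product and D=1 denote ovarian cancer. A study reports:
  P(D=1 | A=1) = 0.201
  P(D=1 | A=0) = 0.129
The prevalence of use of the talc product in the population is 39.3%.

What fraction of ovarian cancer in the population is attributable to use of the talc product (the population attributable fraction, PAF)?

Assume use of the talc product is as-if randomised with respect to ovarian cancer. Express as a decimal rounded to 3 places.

Let p₁ = 0.201, p₀ = 0.129.
Overall risk P(Y=1) = π·p₁ + (1−π)·p₀ = 0.393×0.201 + 0.607×0.129 = 0.1573.
Under exogeneity, PAF = [P(Y=1) − p₀] / P(Y=1).
PAF = (0.1573 − 0.129) / 0.1573 ≈ 0.1799

PAF ≈ 0.180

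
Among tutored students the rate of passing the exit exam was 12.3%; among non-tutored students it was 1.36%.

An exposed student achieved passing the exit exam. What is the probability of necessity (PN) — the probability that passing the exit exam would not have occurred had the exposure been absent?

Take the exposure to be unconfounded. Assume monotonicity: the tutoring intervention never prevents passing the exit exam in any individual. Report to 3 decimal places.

p₁ = 0.123, p₀ = 0.0136.
Under exogeneity and monotonicity, PN = (p₁ − p₀) / p₁.
PN = (0.123 − 0.0136) / 0.123 = 0.1094 / 0.123 ≈ 0.8894

PN ≈ 0.889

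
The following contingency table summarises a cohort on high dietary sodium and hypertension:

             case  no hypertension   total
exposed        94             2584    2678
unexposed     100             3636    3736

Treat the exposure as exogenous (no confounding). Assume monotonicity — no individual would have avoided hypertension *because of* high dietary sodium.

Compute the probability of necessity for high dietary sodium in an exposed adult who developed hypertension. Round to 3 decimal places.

PN ≈ 0.237

p₁ = P(outcome | exposed) = 94/2678 = 0.035101
p₀ = P(outcome | unexposed) = 100/3736 = 0.026767
Under exogeneity and monotonicity, PN = (p₁ − p₀) / p₁.
PN = (0.035101 − 0.026767) / 0.035101 = 0.0083342 / 0.035101 ≈ 0.2374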